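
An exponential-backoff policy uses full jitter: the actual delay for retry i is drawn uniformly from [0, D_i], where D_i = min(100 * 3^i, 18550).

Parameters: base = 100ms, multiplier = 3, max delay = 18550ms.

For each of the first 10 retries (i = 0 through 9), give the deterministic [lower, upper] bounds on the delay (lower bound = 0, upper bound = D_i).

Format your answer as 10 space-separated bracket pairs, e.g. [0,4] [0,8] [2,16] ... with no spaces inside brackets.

Answer: [0,100] [0,300] [0,900] [0,2700] [0,8100] [0,18550] [0,18550] [0,18550] [0,18550] [0,18550]

Derivation:
Computing bounds per retry:
  i=0: D_i=min(100*3^0,18550)=100, bounds=[0,100]
  i=1: D_i=min(100*3^1,18550)=300, bounds=[0,300]
  i=2: D_i=min(100*3^2,18550)=900, bounds=[0,900]
  i=3: D_i=min(100*3^3,18550)=2700, bounds=[0,2700]
  i=4: D_i=min(100*3^4,18550)=8100, bounds=[0,8100]
  i=5: D_i=min(100*3^5,18550)=18550, bounds=[0,18550]
  i=6: D_i=min(100*3^6,18550)=18550, bounds=[0,18550]
  i=7: D_i=min(100*3^7,18550)=18550, bounds=[0,18550]
  i=8: D_i=min(100*3^8,18550)=18550, bounds=[0,18550]
  i=9: D_i=min(100*3^9,18550)=18550, bounds=[0,18550]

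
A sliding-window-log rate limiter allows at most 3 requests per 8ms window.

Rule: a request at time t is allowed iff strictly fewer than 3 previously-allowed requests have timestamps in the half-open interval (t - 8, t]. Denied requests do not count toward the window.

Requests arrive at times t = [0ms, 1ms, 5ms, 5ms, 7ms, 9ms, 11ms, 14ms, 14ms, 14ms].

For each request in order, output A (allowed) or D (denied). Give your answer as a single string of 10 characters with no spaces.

Tracking allowed requests in the window:
  req#1 t=0ms: ALLOW
  req#2 t=1ms: ALLOW
  req#3 t=5ms: ALLOW
  req#4 t=5ms: DENY
  req#5 t=7ms: DENY
  req#6 t=9ms: ALLOW
  req#7 t=11ms: ALLOW
  req#8 t=14ms: ALLOW
  req#9 t=14ms: DENY
  req#10 t=14ms: DENY

Answer: AAADDAAADD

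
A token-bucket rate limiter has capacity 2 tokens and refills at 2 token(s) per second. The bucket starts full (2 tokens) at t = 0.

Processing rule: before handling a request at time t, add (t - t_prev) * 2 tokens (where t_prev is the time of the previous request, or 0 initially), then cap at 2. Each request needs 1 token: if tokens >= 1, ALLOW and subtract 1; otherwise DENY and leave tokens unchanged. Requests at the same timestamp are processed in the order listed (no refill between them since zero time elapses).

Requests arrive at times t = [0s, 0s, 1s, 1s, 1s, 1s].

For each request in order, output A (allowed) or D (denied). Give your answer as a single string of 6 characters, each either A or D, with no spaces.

Answer: AAAADD

Derivation:
Simulating step by step:
  req#1 t=0s: ALLOW
  req#2 t=0s: ALLOW
  req#3 t=1s: ALLOW
  req#4 t=1s: ALLOW
  req#5 t=1s: DENY
  req#6 t=1s: DENY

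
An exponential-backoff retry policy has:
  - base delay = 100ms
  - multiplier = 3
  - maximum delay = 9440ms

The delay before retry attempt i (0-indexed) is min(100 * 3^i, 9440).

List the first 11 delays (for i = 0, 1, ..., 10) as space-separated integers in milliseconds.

Computing each delay:
  i=0: min(100*3^0, 9440) = 100
  i=1: min(100*3^1, 9440) = 300
  i=2: min(100*3^2, 9440) = 900
  i=3: min(100*3^3, 9440) = 2700
  i=4: min(100*3^4, 9440) = 8100
  i=5: min(100*3^5, 9440) = 9440
  i=6: min(100*3^6, 9440) = 9440
  i=7: min(100*3^7, 9440) = 9440
  i=8: min(100*3^8, 9440) = 9440
  i=9: min(100*3^9, 9440) = 9440
  i=10: min(100*3^10, 9440) = 9440

Answer: 100 300 900 2700 8100 9440 9440 9440 9440 9440 9440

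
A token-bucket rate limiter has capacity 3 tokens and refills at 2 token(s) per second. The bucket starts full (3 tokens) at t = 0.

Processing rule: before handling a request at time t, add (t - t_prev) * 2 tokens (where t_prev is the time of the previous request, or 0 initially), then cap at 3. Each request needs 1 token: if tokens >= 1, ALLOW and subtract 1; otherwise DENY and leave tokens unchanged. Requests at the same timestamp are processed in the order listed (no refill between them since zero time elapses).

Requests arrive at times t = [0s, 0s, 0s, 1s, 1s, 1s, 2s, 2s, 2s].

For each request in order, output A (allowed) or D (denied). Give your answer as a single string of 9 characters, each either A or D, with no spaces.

Simulating step by step:
  req#1 t=0s: ALLOW
  req#2 t=0s: ALLOW
  req#3 t=0s: ALLOW
  req#4 t=1s: ALLOW
  req#5 t=1s: ALLOW
  req#6 t=1s: DENY
  req#7 t=2s: ALLOW
  req#8 t=2s: ALLOW
  req#9 t=2s: DENY

Answer: AAAAADAAD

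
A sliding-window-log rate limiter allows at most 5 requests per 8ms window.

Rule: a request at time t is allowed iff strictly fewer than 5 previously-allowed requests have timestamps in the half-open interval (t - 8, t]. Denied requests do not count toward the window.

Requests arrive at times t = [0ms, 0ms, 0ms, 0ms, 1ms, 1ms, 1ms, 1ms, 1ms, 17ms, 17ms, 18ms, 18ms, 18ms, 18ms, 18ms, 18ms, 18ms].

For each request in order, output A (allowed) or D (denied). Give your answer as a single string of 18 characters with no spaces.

Answer: AAAAADDDDAAAAADDDD

Derivation:
Tracking allowed requests in the window:
  req#1 t=0ms: ALLOW
  req#2 t=0ms: ALLOW
  req#3 t=0ms: ALLOW
  req#4 t=0ms: ALLOW
  req#5 t=1ms: ALLOW
  req#6 t=1ms: DENY
  req#7 t=1ms: DENY
  req#8 t=1ms: DENY
  req#9 t=1ms: DENY
  req#10 t=17ms: ALLOW
  req#11 t=17ms: ALLOW
  req#12 t=18ms: ALLOW
  req#13 t=18ms: ALLOW
  req#14 t=18ms: ALLOW
  req#15 t=18ms: DENY
  req#16 t=18ms: DENY
  req#17 t=18ms: DENY
  req#18 t=18ms: DENY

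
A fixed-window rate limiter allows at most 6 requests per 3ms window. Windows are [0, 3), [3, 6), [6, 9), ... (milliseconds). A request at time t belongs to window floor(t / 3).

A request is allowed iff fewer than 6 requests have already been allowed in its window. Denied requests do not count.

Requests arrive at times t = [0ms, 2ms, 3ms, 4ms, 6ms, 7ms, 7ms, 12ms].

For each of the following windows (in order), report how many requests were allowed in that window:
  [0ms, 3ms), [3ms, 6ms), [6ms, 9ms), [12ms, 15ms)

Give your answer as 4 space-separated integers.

Processing requests:
  req#1 t=0ms (window 0): ALLOW
  req#2 t=2ms (window 0): ALLOW
  req#3 t=3ms (window 1): ALLOW
  req#4 t=4ms (window 1): ALLOW
  req#5 t=6ms (window 2): ALLOW
  req#6 t=7ms (window 2): ALLOW
  req#7 t=7ms (window 2): ALLOW
  req#8 t=12ms (window 4): ALLOW

Allowed counts by window: 2 2 3 1

Answer: 2 2 3 1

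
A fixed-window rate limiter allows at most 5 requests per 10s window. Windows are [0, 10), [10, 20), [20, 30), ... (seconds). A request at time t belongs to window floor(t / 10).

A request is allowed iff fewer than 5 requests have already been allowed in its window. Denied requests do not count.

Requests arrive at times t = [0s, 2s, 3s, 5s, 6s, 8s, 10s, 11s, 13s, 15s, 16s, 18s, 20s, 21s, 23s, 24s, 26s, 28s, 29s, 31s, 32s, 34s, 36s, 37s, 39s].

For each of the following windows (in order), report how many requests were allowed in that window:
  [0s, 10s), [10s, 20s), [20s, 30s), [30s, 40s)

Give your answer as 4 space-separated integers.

Processing requests:
  req#1 t=0s (window 0): ALLOW
  req#2 t=2s (window 0): ALLOW
  req#3 t=3s (window 0): ALLOW
  req#4 t=5s (window 0): ALLOW
  req#5 t=6s (window 0): ALLOW
  req#6 t=8s (window 0): DENY
  req#7 t=10s (window 1): ALLOW
  req#8 t=11s (window 1): ALLOW
  req#9 t=13s (window 1): ALLOW
  req#10 t=15s (window 1): ALLOW
  req#11 t=16s (window 1): ALLOW
  req#12 t=18s (window 1): DENY
  req#13 t=20s (window 2): ALLOW
  req#14 t=21s (window 2): ALLOW
  req#15 t=23s (window 2): ALLOW
  req#16 t=24s (window 2): ALLOW
  req#17 t=26s (window 2): ALLOW
  req#18 t=28s (window 2): DENY
  req#19 t=29s (window 2): DENY
  req#20 t=31s (window 3): ALLOW
  req#21 t=32s (window 3): ALLOW
  req#22 t=34s (window 3): ALLOW
  req#23 t=36s (window 3): ALLOW
  req#24 t=37s (window 3): ALLOW
  req#25 t=39s (window 3): DENY

Allowed counts by window: 5 5 5 5

Answer: 5 5 5 5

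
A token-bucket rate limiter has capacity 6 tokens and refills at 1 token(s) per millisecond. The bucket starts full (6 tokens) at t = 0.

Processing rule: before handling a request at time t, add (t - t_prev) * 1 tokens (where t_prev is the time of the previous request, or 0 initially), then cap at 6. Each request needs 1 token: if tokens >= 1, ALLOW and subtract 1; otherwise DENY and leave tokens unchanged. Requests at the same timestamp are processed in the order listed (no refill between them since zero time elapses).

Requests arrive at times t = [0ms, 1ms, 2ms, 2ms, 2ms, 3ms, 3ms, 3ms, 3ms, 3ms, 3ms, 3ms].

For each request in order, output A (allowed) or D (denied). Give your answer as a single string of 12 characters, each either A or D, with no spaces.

Answer: AAAAAAAAADDD

Derivation:
Simulating step by step:
  req#1 t=0ms: ALLOW
  req#2 t=1ms: ALLOW
  req#3 t=2ms: ALLOW
  req#4 t=2ms: ALLOW
  req#5 t=2ms: ALLOW
  req#6 t=3ms: ALLOW
  req#7 t=3ms: ALLOW
  req#8 t=3ms: ALLOW
  req#9 t=3ms: ALLOW
  req#10 t=3ms: DENY
  req#11 t=3ms: DENY
  req#12 t=3ms: DENY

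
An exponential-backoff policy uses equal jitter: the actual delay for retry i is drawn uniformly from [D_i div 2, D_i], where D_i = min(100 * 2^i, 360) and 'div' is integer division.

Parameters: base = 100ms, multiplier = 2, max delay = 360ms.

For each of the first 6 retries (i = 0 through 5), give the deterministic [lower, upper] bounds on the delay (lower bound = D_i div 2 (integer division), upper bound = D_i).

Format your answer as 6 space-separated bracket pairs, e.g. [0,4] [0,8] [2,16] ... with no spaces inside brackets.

Computing bounds per retry:
  i=0: D_i=min(100*2^0,360)=100, bounds=[50,100]
  i=1: D_i=min(100*2^1,360)=200, bounds=[100,200]
  i=2: D_i=min(100*2^2,360)=360, bounds=[180,360]
  i=3: D_i=min(100*2^3,360)=360, bounds=[180,360]
  i=4: D_i=min(100*2^4,360)=360, bounds=[180,360]
  i=5: D_i=min(100*2^5,360)=360, bounds=[180,360]

Answer: [50,100] [100,200] [180,360] [180,360] [180,360] [180,360]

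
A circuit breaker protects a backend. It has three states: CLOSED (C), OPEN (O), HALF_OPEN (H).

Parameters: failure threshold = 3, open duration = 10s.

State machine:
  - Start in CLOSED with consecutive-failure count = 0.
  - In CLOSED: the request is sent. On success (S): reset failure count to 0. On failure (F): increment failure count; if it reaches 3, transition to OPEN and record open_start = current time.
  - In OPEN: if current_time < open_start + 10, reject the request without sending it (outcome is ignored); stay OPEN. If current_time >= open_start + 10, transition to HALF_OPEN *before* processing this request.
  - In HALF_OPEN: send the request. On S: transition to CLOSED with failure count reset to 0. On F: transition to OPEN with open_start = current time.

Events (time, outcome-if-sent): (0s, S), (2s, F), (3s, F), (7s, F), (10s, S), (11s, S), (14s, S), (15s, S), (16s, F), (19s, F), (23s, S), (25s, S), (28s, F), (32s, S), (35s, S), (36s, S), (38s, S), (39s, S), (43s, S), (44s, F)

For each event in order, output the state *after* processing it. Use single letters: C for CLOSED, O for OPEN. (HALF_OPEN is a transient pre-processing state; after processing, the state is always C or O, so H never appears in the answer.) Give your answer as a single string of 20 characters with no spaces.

State after each event:
  event#1 t=0s outcome=S: state=CLOSED
  event#2 t=2s outcome=F: state=CLOSED
  event#3 t=3s outcome=F: state=CLOSED
  event#4 t=7s outcome=F: state=OPEN
  event#5 t=10s outcome=S: state=OPEN
  event#6 t=11s outcome=S: state=OPEN
  event#7 t=14s outcome=S: state=OPEN
  event#8 t=15s outcome=S: state=OPEN
  event#9 t=16s outcome=F: state=OPEN
  event#10 t=19s outcome=F: state=OPEN
  event#11 t=23s outcome=S: state=OPEN
  event#12 t=25s outcome=S: state=OPEN
  event#13 t=28s outcome=F: state=OPEN
  event#14 t=32s outcome=S: state=CLOSED
  event#15 t=35s outcome=S: state=CLOSED
  event#16 t=36s outcome=S: state=CLOSED
  event#17 t=38s outcome=S: state=CLOSED
  event#18 t=39s outcome=S: state=CLOSED
  event#19 t=43s outcome=S: state=CLOSED
  event#20 t=44s outcome=F: state=CLOSED

Answer: CCCOOOOOOOOOOCCCCCCC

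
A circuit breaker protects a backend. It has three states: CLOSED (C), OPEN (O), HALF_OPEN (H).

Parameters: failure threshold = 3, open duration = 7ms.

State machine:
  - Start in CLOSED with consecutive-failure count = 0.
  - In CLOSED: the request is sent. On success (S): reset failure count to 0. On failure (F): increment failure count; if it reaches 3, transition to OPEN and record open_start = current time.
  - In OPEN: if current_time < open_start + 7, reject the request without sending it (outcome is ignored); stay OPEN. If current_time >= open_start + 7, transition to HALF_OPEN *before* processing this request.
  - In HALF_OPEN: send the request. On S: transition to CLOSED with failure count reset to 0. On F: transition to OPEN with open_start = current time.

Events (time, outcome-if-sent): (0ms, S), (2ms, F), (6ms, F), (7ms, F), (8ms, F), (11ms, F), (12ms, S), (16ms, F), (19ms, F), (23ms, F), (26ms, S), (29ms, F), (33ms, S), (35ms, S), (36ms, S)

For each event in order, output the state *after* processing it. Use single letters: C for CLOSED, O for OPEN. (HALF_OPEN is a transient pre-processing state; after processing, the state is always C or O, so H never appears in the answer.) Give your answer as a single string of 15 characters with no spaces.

State after each event:
  event#1 t=0ms outcome=S: state=CLOSED
  event#2 t=2ms outcome=F: state=CLOSED
  event#3 t=6ms outcome=F: state=CLOSED
  event#4 t=7ms outcome=F: state=OPEN
  event#5 t=8ms outcome=F: state=OPEN
  event#6 t=11ms outcome=F: state=OPEN
  event#7 t=12ms outcome=S: state=OPEN
  event#8 t=16ms outcome=F: state=OPEN
  event#9 t=19ms outcome=F: state=OPEN
  event#10 t=23ms outcome=F: state=OPEN
  event#11 t=26ms outcome=S: state=OPEN
  event#12 t=29ms outcome=F: state=OPEN
  event#13 t=33ms outcome=S: state=CLOSED
  event#14 t=35ms outcome=S: state=CLOSED
  event#15 t=36ms outcome=S: state=CLOSED

Answer: CCCOOOOOOOOOCCC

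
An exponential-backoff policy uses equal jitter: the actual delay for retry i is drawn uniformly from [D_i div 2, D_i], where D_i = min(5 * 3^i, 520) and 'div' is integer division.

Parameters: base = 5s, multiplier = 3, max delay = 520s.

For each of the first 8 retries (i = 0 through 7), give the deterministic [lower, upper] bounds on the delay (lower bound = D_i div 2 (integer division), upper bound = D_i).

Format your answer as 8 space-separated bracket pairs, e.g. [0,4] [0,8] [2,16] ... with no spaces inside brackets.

Computing bounds per retry:
  i=0: D_i=min(5*3^0,520)=5, bounds=[2,5]
  i=1: D_i=min(5*3^1,520)=15, bounds=[7,15]
  i=2: D_i=min(5*3^2,520)=45, bounds=[22,45]
  i=3: D_i=min(5*3^3,520)=135, bounds=[67,135]
  i=4: D_i=min(5*3^4,520)=405, bounds=[202,405]
  i=5: D_i=min(5*3^5,520)=520, bounds=[260,520]
  i=6: D_i=min(5*3^6,520)=520, bounds=[260,520]
  i=7: D_i=min(5*3^7,520)=520, bounds=[260,520]

Answer: [2,5] [7,15] [22,45] [67,135] [202,405] [260,520] [260,520] [260,520]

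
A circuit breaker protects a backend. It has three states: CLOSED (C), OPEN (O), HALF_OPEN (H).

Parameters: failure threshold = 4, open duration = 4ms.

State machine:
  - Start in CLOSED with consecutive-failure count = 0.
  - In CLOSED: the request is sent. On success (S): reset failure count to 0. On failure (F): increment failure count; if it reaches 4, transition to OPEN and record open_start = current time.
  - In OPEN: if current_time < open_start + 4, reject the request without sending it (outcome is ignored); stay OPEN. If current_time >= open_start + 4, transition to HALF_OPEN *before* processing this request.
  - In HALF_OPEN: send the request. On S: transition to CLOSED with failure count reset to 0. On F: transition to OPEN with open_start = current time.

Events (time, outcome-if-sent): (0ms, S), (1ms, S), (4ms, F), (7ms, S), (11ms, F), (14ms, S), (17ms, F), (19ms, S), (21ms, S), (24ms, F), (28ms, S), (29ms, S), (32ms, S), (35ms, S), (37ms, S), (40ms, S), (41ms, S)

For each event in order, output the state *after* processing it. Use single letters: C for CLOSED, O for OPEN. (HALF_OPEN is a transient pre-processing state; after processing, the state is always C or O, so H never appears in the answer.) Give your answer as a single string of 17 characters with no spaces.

State after each event:
  event#1 t=0ms outcome=S: state=CLOSED
  event#2 t=1ms outcome=S: state=CLOSED
  event#3 t=4ms outcome=F: state=CLOSED
  event#4 t=7ms outcome=S: state=CLOSED
  event#5 t=11ms outcome=F: state=CLOSED
  event#6 t=14ms outcome=S: state=CLOSED
  event#7 t=17ms outcome=F: state=CLOSED
  event#8 t=19ms outcome=S: state=CLOSED
  event#9 t=21ms outcome=S: state=CLOSED
  event#10 t=24ms outcome=F: state=CLOSED
  event#11 t=28ms outcome=S: state=CLOSED
  event#12 t=29ms outcome=S: state=CLOSED
  event#13 t=32ms outcome=S: state=CLOSED
  event#14 t=35ms outcome=S: state=CLOSED
  event#15 t=37ms outcome=S: state=CLOSED
  event#16 t=40ms outcome=S: state=CLOSED
  event#17 t=41ms outcome=S: state=CLOSED

Answer: CCCCCCCCCCCCCCCCC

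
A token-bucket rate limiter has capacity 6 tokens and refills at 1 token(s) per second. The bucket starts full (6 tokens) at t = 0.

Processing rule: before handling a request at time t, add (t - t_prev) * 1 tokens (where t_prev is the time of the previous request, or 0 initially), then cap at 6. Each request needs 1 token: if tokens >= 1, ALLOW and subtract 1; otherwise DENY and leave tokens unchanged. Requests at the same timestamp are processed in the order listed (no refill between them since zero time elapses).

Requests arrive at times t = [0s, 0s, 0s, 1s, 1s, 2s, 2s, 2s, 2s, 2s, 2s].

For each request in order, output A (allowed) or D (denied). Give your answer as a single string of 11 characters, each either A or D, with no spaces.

Simulating step by step:
  req#1 t=0s: ALLOW
  req#2 t=0s: ALLOW
  req#3 t=0s: ALLOW
  req#4 t=1s: ALLOW
  req#5 t=1s: ALLOW
  req#6 t=2s: ALLOW
  req#7 t=2s: ALLOW
  req#8 t=2s: ALLOW
  req#9 t=2s: DENY
  req#10 t=2s: DENY
  req#11 t=2s: DENY

Answer: AAAAAAAADDD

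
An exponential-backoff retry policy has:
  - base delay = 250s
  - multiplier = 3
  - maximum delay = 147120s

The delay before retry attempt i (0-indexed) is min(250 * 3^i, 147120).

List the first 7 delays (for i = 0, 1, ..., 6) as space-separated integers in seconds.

Computing each delay:
  i=0: min(250*3^0, 147120) = 250
  i=1: min(250*3^1, 147120) = 750
  i=2: min(250*3^2, 147120) = 2250
  i=3: min(250*3^3, 147120) = 6750
  i=4: min(250*3^4, 147120) = 20250
  i=5: min(250*3^5, 147120) = 60750
  i=6: min(250*3^6, 147120) = 147120

Answer: 250 750 2250 6750 20250 60750 147120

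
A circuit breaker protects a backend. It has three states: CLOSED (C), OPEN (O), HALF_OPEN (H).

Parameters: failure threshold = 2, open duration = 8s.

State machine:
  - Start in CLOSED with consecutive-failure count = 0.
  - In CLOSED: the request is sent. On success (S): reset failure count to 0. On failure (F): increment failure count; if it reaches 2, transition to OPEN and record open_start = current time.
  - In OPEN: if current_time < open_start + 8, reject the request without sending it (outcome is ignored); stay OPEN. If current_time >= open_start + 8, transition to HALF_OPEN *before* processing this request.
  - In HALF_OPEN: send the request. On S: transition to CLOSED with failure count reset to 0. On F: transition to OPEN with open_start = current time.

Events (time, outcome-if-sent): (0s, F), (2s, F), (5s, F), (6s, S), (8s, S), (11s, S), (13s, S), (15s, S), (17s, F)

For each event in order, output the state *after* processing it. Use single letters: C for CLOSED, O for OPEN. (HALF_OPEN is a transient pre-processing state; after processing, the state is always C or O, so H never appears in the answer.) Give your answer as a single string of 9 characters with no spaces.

Answer: COOOOCCCC

Derivation:
State after each event:
  event#1 t=0s outcome=F: state=CLOSED
  event#2 t=2s outcome=F: state=OPEN
  event#3 t=5s outcome=F: state=OPEN
  event#4 t=6s outcome=S: state=OPEN
  event#5 t=8s outcome=S: state=OPEN
  event#6 t=11s outcome=S: state=CLOSED
  event#7 t=13s outcome=S: state=CLOSED
  event#8 t=15s outcome=S: state=CLOSED
  event#9 t=17s outcome=F: state=CLOSED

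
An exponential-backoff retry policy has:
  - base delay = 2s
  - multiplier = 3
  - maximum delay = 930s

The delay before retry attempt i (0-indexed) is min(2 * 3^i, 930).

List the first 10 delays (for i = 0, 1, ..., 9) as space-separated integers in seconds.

Answer: 2 6 18 54 162 486 930 930 930 930

Derivation:
Computing each delay:
  i=0: min(2*3^0, 930) = 2
  i=1: min(2*3^1, 930) = 6
  i=2: min(2*3^2, 930) = 18
  i=3: min(2*3^3, 930) = 54
  i=4: min(2*3^4, 930) = 162
  i=5: min(2*3^5, 930) = 486
  i=6: min(2*3^6, 930) = 930
  i=7: min(2*3^7, 930) = 930
  i=8: min(2*3^8, 930) = 930
  i=9: min(2*3^9, 930) = 930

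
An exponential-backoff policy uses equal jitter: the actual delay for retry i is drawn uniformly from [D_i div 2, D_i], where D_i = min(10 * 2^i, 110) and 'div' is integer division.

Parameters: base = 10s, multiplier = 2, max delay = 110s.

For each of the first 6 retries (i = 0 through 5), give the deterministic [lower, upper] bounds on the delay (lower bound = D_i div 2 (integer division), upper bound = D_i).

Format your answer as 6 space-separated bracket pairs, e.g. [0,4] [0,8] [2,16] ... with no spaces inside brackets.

Computing bounds per retry:
  i=0: D_i=min(10*2^0,110)=10, bounds=[5,10]
  i=1: D_i=min(10*2^1,110)=20, bounds=[10,20]
  i=2: D_i=min(10*2^2,110)=40, bounds=[20,40]
  i=3: D_i=min(10*2^3,110)=80, bounds=[40,80]
  i=4: D_i=min(10*2^4,110)=110, bounds=[55,110]
  i=5: D_i=min(10*2^5,110)=110, bounds=[55,110]

Answer: [5,10] [10,20] [20,40] [40,80] [55,110] [55,110]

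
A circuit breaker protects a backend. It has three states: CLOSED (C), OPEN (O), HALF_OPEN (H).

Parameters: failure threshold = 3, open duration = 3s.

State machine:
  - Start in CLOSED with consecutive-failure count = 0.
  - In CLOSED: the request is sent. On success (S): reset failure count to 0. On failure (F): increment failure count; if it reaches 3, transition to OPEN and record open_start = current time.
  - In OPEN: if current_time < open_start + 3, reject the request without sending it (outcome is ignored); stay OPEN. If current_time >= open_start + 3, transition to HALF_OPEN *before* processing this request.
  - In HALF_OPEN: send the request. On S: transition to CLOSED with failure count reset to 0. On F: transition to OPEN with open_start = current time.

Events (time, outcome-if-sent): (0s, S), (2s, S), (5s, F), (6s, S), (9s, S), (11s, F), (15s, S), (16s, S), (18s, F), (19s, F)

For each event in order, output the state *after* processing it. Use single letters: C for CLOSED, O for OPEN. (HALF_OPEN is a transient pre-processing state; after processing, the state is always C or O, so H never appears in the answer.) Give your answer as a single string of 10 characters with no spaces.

State after each event:
  event#1 t=0s outcome=S: state=CLOSED
  event#2 t=2s outcome=S: state=CLOSED
  event#3 t=5s outcome=F: state=CLOSED
  event#4 t=6s outcome=S: state=CLOSED
  event#5 t=9s outcome=S: state=CLOSED
  event#6 t=11s outcome=F: state=CLOSED
  event#7 t=15s outcome=S: state=CLOSED
  event#8 t=16s outcome=S: state=CLOSED
  event#9 t=18s outcome=F: state=CLOSED
  event#10 t=19s outcome=F: state=CLOSED

Answer: CCCCCCCCCC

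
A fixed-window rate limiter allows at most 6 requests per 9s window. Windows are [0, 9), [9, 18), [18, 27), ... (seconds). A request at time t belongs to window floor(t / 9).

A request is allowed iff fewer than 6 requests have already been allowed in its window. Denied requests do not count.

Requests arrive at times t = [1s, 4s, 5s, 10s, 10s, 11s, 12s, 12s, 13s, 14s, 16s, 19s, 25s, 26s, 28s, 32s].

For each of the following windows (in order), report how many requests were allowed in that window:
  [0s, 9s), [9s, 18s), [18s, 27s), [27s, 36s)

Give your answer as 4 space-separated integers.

Processing requests:
  req#1 t=1s (window 0): ALLOW
  req#2 t=4s (window 0): ALLOW
  req#3 t=5s (window 0): ALLOW
  req#4 t=10s (window 1): ALLOW
  req#5 t=10s (window 1): ALLOW
  req#6 t=11s (window 1): ALLOW
  req#7 t=12s (window 1): ALLOW
  req#8 t=12s (window 1): ALLOW
  req#9 t=13s (window 1): ALLOW
  req#10 t=14s (window 1): DENY
  req#11 t=16s (window 1): DENY
  req#12 t=19s (window 2): ALLOW
  req#13 t=25s (window 2): ALLOW
  req#14 t=26s (window 2): ALLOW
  req#15 t=28s (window 3): ALLOW
  req#16 t=32s (window 3): ALLOW

Allowed counts by window: 3 6 3 2

Answer: 3 6 3 2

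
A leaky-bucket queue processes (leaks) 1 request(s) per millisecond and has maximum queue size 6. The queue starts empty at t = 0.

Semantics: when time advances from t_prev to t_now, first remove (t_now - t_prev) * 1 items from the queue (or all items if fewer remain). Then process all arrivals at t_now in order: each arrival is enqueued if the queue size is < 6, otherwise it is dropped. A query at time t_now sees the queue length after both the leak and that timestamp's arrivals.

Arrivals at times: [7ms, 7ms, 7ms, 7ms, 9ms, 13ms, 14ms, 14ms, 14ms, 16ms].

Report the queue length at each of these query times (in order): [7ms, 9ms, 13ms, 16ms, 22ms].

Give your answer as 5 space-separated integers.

Queue lengths at query times:
  query t=7ms: backlog = 4
  query t=9ms: backlog = 3
  query t=13ms: backlog = 1
  query t=16ms: backlog = 2
  query t=22ms: backlog = 0

Answer: 4 3 1 2 0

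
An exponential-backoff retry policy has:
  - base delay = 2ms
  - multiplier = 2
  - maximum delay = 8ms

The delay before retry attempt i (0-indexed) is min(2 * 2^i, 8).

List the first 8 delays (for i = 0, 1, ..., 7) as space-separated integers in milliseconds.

Computing each delay:
  i=0: min(2*2^0, 8) = 2
  i=1: min(2*2^1, 8) = 4
  i=2: min(2*2^2, 8) = 8
  i=3: min(2*2^3, 8) = 8
  i=4: min(2*2^4, 8) = 8
  i=5: min(2*2^5, 8) = 8
  i=6: min(2*2^6, 8) = 8
  i=7: min(2*2^7, 8) = 8

Answer: 2 4 8 8 8 8 8 8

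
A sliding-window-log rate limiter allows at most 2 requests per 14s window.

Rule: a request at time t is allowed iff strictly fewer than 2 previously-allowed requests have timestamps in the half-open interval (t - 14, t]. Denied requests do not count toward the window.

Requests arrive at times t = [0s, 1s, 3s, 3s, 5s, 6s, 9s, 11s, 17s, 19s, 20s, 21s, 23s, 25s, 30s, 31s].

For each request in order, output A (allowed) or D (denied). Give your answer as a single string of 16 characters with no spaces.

Answer: AADDDDDDAADDDDDA

Derivation:
Tracking allowed requests in the window:
  req#1 t=0s: ALLOW
  req#2 t=1s: ALLOW
  req#3 t=3s: DENY
  req#4 t=3s: DENY
  req#5 t=5s: DENY
  req#6 t=6s: DENY
  req#7 t=9s: DENY
  req#8 t=11s: DENY
  req#9 t=17s: ALLOW
  req#10 t=19s: ALLOW
  req#11 t=20s: DENY
  req#12 t=21s: DENY
  req#13 t=23s: DENY
  req#14 t=25s: DENY
  req#15 t=30s: DENY
  req#16 t=31s: ALLOW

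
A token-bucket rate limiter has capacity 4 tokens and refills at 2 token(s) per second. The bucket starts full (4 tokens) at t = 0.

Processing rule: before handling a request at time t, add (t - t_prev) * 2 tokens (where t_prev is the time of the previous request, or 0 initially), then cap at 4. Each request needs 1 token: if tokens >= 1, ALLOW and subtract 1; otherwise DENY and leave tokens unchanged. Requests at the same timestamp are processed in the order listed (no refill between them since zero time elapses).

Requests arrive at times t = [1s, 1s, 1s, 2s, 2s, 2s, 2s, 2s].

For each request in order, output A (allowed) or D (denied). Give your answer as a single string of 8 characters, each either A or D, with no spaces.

Answer: AAAAAADD

Derivation:
Simulating step by step:
  req#1 t=1s: ALLOW
  req#2 t=1s: ALLOW
  req#3 t=1s: ALLOW
  req#4 t=2s: ALLOW
  req#5 t=2s: ALLOW
  req#6 t=2s: ALLOW
  req#7 t=2s: DENY
  req#8 t=2s: DENY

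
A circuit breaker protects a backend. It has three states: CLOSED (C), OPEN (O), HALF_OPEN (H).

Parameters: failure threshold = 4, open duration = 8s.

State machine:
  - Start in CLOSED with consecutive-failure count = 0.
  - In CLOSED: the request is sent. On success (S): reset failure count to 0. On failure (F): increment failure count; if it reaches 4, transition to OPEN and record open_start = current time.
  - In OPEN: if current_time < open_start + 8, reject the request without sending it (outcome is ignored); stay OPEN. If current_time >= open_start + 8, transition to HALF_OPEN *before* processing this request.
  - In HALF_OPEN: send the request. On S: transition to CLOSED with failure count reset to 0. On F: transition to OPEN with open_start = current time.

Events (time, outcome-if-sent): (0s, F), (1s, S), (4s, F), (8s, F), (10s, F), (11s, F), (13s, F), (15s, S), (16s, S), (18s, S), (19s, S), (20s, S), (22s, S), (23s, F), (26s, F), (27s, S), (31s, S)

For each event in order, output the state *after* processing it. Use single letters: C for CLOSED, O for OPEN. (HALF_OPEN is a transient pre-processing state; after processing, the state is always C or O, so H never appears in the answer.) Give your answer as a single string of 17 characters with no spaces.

Answer: CCCCCOOOOOCCCCCCC

Derivation:
State after each event:
  event#1 t=0s outcome=F: state=CLOSED
  event#2 t=1s outcome=S: state=CLOSED
  event#3 t=4s outcome=F: state=CLOSED
  event#4 t=8s outcome=F: state=CLOSED
  event#5 t=10s outcome=F: state=CLOSED
  event#6 t=11s outcome=F: state=OPEN
  event#7 t=13s outcome=F: state=OPEN
  event#8 t=15s outcome=S: state=OPEN
  event#9 t=16s outcome=S: state=OPEN
  event#10 t=18s outcome=S: state=OPEN
  event#11 t=19s outcome=S: state=CLOSED
  event#12 t=20s outcome=S: state=CLOSED
  event#13 t=22s outcome=S: state=CLOSED
  event#14 t=23s outcome=F: state=CLOSED
  event#15 t=26s outcome=F: state=CLOSED
  event#16 t=27s outcome=S: state=CLOSED
  event#17 t=31s outcome=S: state=CLOSED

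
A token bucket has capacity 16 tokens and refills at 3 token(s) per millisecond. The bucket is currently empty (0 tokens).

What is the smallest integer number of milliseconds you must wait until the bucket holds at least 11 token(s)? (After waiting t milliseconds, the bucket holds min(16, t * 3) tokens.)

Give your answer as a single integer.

Need t * 3 >= 11, so t >= 11/3.
Smallest integer t = ceil(11/3) = 4.

Answer: 4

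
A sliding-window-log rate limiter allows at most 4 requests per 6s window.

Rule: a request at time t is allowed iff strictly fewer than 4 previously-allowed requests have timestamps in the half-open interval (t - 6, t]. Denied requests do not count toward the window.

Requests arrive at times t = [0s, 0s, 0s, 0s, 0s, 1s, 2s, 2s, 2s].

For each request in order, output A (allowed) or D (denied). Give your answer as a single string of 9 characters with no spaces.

Tracking allowed requests in the window:
  req#1 t=0s: ALLOW
  req#2 t=0s: ALLOW
  req#3 t=0s: ALLOW
  req#4 t=0s: ALLOW
  req#5 t=0s: DENY
  req#6 t=1s: DENY
  req#7 t=2s: DENY
  req#8 t=2s: DENY
  req#9 t=2s: DENY

Answer: AAAADDDDD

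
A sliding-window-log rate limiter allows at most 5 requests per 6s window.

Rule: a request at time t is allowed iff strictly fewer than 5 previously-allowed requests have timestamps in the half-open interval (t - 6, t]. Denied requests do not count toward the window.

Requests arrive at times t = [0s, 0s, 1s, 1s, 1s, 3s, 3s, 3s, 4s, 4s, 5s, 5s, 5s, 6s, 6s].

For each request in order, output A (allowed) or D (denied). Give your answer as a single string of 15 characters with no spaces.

Answer: AAAAADDDDDDDDAA

Derivation:
Tracking allowed requests in the window:
  req#1 t=0s: ALLOW
  req#2 t=0s: ALLOW
  req#3 t=1s: ALLOW
  req#4 t=1s: ALLOW
  req#5 t=1s: ALLOW
  req#6 t=3s: DENY
  req#7 t=3s: DENY
  req#8 t=3s: DENY
  req#9 t=4s: DENY
  req#10 t=4s: DENY
  req#11 t=5s: DENY
  req#12 t=5s: DENY
  req#13 t=5s: DENY
  req#14 t=6s: ALLOW
  req#15 t=6s: ALLOW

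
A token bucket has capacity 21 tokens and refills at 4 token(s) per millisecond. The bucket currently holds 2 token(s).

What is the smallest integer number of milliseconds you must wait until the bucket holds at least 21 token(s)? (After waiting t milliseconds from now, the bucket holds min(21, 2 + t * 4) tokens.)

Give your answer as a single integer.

Answer: 5

Derivation:
Need 2 + t * 4 >= 21, so t >= 19/4.
Smallest integer t = ceil(19/4) = 5.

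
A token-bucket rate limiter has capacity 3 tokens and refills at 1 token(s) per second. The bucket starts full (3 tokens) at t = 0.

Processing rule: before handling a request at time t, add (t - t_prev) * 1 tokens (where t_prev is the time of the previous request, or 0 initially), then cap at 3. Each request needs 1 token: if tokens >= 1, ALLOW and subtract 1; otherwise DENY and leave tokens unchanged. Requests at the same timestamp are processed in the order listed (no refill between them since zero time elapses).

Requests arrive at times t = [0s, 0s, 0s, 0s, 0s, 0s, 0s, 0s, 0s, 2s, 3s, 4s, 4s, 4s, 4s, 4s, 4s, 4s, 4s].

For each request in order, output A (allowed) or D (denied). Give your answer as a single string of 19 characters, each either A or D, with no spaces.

Answer: AAADDDDDDAAAADDDDDD

Derivation:
Simulating step by step:
  req#1 t=0s: ALLOW
  req#2 t=0s: ALLOW
  req#3 t=0s: ALLOW
  req#4 t=0s: DENY
  req#5 t=0s: DENY
  req#6 t=0s: DENY
  req#7 t=0s: DENY
  req#8 t=0s: DENY
  req#9 t=0s: DENY
  req#10 t=2s: ALLOW
  req#11 t=3s: ALLOW
  req#12 t=4s: ALLOW
  req#13 t=4s: ALLOW
  req#14 t=4s: DENY
  req#15 t=4s: DENY
  req#16 t=4s: DENY
  req#17 t=4s: DENY
  req#18 t=4s: DENY
  req#19 t=4s: DENY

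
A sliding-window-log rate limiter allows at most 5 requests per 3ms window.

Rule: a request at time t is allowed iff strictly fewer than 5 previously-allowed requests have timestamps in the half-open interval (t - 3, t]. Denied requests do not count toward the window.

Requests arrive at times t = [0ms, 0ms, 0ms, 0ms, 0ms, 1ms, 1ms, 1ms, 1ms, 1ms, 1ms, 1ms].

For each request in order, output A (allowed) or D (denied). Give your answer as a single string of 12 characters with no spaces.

Answer: AAAAADDDDDDD

Derivation:
Tracking allowed requests in the window:
  req#1 t=0ms: ALLOW
  req#2 t=0ms: ALLOW
  req#3 t=0ms: ALLOW
  req#4 t=0ms: ALLOW
  req#5 t=0ms: ALLOW
  req#6 t=1ms: DENY
  req#7 t=1ms: DENY
  req#8 t=1ms: DENY
  req#9 t=1ms: DENY
  req#10 t=1ms: DENY
  req#11 t=1ms: DENY
  req#12 t=1ms: DENY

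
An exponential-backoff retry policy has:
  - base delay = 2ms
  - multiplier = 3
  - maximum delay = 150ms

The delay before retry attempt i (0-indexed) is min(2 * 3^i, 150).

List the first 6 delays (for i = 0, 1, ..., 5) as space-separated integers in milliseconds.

Answer: 2 6 18 54 150 150

Derivation:
Computing each delay:
  i=0: min(2*3^0, 150) = 2
  i=1: min(2*3^1, 150) = 6
  i=2: min(2*3^2, 150) = 18
  i=3: min(2*3^3, 150) = 54
  i=4: min(2*3^4, 150) = 150
  i=5: min(2*3^5, 150) = 150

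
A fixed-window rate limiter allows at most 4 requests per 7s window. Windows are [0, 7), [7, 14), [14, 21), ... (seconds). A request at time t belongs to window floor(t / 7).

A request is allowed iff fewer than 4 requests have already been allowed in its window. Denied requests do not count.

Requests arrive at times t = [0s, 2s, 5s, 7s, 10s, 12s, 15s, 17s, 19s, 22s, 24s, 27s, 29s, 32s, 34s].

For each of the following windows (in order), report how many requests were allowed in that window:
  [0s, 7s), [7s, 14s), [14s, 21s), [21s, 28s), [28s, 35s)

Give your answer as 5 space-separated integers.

Processing requests:
  req#1 t=0s (window 0): ALLOW
  req#2 t=2s (window 0): ALLOW
  req#3 t=5s (window 0): ALLOW
  req#4 t=7s (window 1): ALLOW
  req#5 t=10s (window 1): ALLOW
  req#6 t=12s (window 1): ALLOW
  req#7 t=15s (window 2): ALLOW
  req#8 t=17s (window 2): ALLOW
  req#9 t=19s (window 2): ALLOW
  req#10 t=22s (window 3): ALLOW
  req#11 t=24s (window 3): ALLOW
  req#12 t=27s (window 3): ALLOW
  req#13 t=29s (window 4): ALLOW
  req#14 t=32s (window 4): ALLOW
  req#15 t=34s (window 4): ALLOW

Allowed counts by window: 3 3 3 3 3

Answer: 3 3 3 3 3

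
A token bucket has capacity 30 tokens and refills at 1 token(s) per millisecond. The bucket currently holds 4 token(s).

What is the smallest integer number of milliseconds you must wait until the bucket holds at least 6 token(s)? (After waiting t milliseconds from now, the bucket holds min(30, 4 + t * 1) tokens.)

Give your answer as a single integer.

Answer: 2

Derivation:
Need 4 + t * 1 >= 6, so t >= 2/1.
Smallest integer t = ceil(2/1) = 2.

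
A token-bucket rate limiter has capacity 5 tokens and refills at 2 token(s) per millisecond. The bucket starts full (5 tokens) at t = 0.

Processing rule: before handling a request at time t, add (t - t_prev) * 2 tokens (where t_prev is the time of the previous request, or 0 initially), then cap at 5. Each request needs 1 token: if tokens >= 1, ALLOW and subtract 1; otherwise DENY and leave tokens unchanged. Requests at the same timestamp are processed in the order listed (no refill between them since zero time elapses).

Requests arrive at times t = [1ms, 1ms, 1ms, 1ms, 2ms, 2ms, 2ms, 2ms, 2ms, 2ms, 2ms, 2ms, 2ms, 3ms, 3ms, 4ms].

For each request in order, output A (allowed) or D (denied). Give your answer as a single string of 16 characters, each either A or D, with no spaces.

Answer: AAAAAAADDDDDDAAA

Derivation:
Simulating step by step:
  req#1 t=1ms: ALLOW
  req#2 t=1ms: ALLOW
  req#3 t=1ms: ALLOW
  req#4 t=1ms: ALLOW
  req#5 t=2ms: ALLOW
  req#6 t=2ms: ALLOW
  req#7 t=2ms: ALLOW
  req#8 t=2ms: DENY
  req#9 t=2ms: DENY
  req#10 t=2ms: DENY
  req#11 t=2ms: DENY
  req#12 t=2ms: DENY
  req#13 t=2ms: DENY
  req#14 t=3ms: ALLOW
  req#15 t=3ms: ALLOW
  req#16 t=4ms: ALLOW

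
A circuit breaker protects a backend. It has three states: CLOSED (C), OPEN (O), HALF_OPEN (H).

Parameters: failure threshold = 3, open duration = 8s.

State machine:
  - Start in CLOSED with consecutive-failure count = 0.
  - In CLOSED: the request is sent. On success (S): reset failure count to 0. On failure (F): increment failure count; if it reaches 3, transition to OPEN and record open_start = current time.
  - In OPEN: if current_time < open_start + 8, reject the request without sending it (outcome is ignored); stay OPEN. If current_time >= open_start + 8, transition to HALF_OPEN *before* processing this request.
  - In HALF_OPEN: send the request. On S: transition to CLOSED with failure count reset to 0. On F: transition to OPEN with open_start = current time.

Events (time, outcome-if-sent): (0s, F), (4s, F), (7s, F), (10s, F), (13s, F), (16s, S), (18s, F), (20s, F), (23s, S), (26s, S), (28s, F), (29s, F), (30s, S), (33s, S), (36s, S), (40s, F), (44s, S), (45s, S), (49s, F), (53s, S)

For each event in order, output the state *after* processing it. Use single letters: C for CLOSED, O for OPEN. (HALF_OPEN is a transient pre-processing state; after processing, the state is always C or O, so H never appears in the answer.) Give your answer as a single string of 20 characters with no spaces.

State after each event:
  event#1 t=0s outcome=F: state=CLOSED
  event#2 t=4s outcome=F: state=CLOSED
  event#3 t=7s outcome=F: state=OPEN
  event#4 t=10s outcome=F: state=OPEN
  event#5 t=13s outcome=F: state=OPEN
  event#6 t=16s outcome=S: state=CLOSED
  event#7 t=18s outcome=F: state=CLOSED
  event#8 t=20s outcome=F: state=CLOSED
  event#9 t=23s outcome=S: state=CLOSED
  event#10 t=26s outcome=S: state=CLOSED
  event#11 t=28s outcome=F: state=CLOSED
  event#12 t=29s outcome=F: state=CLOSED
  event#13 t=30s outcome=S: state=CLOSED
  event#14 t=33s outcome=S: state=CLOSED
  event#15 t=36s outcome=S: state=CLOSED
  event#16 t=40s outcome=F: state=CLOSED
  event#17 t=44s outcome=S: state=CLOSED
  event#18 t=45s outcome=S: state=CLOSED
  event#19 t=49s outcome=F: state=CLOSED
  event#20 t=53s outcome=S: state=CLOSED

Answer: CCOOOCCCCCCCCCCCCCCC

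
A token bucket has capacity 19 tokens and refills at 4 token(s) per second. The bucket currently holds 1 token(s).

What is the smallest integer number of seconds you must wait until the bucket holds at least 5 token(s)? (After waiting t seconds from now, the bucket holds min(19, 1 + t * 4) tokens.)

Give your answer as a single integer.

Need 1 + t * 4 >= 5, so t >= 4/4.
Smallest integer t = ceil(4/4) = 1.

Answer: 1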